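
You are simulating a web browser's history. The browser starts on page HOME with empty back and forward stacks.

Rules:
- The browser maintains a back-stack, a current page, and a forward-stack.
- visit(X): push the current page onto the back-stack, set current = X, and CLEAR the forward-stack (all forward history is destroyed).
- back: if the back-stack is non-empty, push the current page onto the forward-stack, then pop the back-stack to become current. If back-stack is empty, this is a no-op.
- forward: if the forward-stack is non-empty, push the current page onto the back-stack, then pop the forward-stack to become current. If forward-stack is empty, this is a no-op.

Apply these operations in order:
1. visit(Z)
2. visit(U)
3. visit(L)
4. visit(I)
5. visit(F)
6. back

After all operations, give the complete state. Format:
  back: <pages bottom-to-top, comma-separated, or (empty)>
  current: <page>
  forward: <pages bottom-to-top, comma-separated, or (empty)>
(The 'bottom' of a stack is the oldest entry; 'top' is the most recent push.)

After 1 (visit(Z)): cur=Z back=1 fwd=0
After 2 (visit(U)): cur=U back=2 fwd=0
After 3 (visit(L)): cur=L back=3 fwd=0
After 4 (visit(I)): cur=I back=4 fwd=0
After 5 (visit(F)): cur=F back=5 fwd=0
After 6 (back): cur=I back=4 fwd=1

Answer: back: HOME,Z,U,L
current: I
forward: F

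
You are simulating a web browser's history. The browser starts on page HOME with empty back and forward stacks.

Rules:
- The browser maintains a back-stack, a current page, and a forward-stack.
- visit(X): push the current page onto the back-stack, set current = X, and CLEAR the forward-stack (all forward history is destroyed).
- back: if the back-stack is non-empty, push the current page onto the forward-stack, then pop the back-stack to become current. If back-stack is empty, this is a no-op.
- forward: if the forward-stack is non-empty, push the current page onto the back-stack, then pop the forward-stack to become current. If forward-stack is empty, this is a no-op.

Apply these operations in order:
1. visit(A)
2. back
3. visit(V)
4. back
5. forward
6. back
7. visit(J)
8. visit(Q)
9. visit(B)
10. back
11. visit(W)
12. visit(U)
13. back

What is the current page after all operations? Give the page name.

After 1 (visit(A)): cur=A back=1 fwd=0
After 2 (back): cur=HOME back=0 fwd=1
After 3 (visit(V)): cur=V back=1 fwd=0
After 4 (back): cur=HOME back=0 fwd=1
After 5 (forward): cur=V back=1 fwd=0
After 6 (back): cur=HOME back=0 fwd=1
After 7 (visit(J)): cur=J back=1 fwd=0
After 8 (visit(Q)): cur=Q back=2 fwd=0
After 9 (visit(B)): cur=B back=3 fwd=0
After 10 (back): cur=Q back=2 fwd=1
After 11 (visit(W)): cur=W back=3 fwd=0
After 12 (visit(U)): cur=U back=4 fwd=0
After 13 (back): cur=W back=3 fwd=1

Answer: W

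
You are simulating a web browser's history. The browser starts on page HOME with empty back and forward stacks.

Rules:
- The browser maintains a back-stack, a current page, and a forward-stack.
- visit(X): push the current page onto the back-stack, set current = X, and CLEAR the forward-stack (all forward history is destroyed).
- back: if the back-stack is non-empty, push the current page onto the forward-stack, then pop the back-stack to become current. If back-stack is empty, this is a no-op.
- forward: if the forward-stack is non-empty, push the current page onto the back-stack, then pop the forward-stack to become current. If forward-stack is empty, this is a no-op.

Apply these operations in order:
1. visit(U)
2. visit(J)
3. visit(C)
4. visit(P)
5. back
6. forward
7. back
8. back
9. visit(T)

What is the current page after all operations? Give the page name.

After 1 (visit(U)): cur=U back=1 fwd=0
After 2 (visit(J)): cur=J back=2 fwd=0
After 3 (visit(C)): cur=C back=3 fwd=0
After 4 (visit(P)): cur=P back=4 fwd=0
After 5 (back): cur=C back=3 fwd=1
After 6 (forward): cur=P back=4 fwd=0
After 7 (back): cur=C back=3 fwd=1
After 8 (back): cur=J back=2 fwd=2
After 9 (visit(T)): cur=T back=3 fwd=0

Answer: T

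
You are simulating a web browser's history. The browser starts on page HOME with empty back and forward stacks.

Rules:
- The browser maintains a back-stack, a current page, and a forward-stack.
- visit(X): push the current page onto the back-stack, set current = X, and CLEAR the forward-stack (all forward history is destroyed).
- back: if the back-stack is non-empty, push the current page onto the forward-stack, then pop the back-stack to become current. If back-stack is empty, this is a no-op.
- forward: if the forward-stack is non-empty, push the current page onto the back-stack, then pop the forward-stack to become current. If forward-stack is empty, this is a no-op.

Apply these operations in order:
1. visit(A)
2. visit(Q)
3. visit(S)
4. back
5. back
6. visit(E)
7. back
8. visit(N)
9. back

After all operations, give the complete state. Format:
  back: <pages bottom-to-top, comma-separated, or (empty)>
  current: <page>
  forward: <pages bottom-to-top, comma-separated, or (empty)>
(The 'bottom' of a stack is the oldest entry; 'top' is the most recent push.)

After 1 (visit(A)): cur=A back=1 fwd=0
After 2 (visit(Q)): cur=Q back=2 fwd=0
After 3 (visit(S)): cur=S back=3 fwd=0
After 4 (back): cur=Q back=2 fwd=1
After 5 (back): cur=A back=1 fwd=2
After 6 (visit(E)): cur=E back=2 fwd=0
After 7 (back): cur=A back=1 fwd=1
After 8 (visit(N)): cur=N back=2 fwd=0
After 9 (back): cur=A back=1 fwd=1

Answer: back: HOME
current: A
forward: N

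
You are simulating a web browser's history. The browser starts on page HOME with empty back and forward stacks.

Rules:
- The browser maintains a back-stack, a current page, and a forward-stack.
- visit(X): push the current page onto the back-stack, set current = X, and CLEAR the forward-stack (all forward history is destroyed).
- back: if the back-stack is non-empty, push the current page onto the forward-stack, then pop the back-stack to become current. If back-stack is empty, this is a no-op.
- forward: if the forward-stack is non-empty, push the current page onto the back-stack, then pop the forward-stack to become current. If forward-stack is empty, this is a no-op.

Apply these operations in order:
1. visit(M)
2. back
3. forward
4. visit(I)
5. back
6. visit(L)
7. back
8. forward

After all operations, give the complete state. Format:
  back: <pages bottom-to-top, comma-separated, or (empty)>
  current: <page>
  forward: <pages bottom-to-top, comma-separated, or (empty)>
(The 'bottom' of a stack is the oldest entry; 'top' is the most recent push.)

Answer: back: HOME,M
current: L
forward: (empty)

Derivation:
After 1 (visit(M)): cur=M back=1 fwd=0
After 2 (back): cur=HOME back=0 fwd=1
After 3 (forward): cur=M back=1 fwd=0
After 4 (visit(I)): cur=I back=2 fwd=0
After 5 (back): cur=M back=1 fwd=1
After 6 (visit(L)): cur=L back=2 fwd=0
After 7 (back): cur=M back=1 fwd=1
After 8 (forward): cur=L back=2 fwd=0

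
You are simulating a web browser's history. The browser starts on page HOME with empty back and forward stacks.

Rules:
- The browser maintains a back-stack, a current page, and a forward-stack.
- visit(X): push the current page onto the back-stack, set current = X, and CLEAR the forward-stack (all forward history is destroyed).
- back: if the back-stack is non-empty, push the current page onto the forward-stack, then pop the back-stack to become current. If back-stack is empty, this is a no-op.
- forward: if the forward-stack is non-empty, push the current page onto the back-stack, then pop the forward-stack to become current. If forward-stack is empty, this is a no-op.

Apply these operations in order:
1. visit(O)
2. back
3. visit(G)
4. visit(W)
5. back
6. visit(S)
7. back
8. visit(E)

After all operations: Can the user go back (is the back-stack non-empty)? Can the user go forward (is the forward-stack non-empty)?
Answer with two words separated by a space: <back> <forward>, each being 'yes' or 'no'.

Answer: yes no

Derivation:
After 1 (visit(O)): cur=O back=1 fwd=0
After 2 (back): cur=HOME back=0 fwd=1
After 3 (visit(G)): cur=G back=1 fwd=0
After 4 (visit(W)): cur=W back=2 fwd=0
After 5 (back): cur=G back=1 fwd=1
After 6 (visit(S)): cur=S back=2 fwd=0
After 7 (back): cur=G back=1 fwd=1
After 8 (visit(E)): cur=E back=2 fwd=0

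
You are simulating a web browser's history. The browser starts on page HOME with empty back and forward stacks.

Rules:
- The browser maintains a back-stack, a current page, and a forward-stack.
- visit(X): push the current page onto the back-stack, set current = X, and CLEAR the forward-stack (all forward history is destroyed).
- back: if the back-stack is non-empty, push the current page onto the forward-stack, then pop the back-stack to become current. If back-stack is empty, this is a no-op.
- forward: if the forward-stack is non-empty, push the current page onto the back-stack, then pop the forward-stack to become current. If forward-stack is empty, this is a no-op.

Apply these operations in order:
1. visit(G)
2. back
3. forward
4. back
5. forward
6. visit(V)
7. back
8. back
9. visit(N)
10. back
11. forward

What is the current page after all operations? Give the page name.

Answer: N

Derivation:
After 1 (visit(G)): cur=G back=1 fwd=0
After 2 (back): cur=HOME back=0 fwd=1
After 3 (forward): cur=G back=1 fwd=0
After 4 (back): cur=HOME back=0 fwd=1
After 5 (forward): cur=G back=1 fwd=0
After 6 (visit(V)): cur=V back=2 fwd=0
After 7 (back): cur=G back=1 fwd=1
After 8 (back): cur=HOME back=0 fwd=2
After 9 (visit(N)): cur=N back=1 fwd=0
After 10 (back): cur=HOME back=0 fwd=1
After 11 (forward): cur=N back=1 fwd=0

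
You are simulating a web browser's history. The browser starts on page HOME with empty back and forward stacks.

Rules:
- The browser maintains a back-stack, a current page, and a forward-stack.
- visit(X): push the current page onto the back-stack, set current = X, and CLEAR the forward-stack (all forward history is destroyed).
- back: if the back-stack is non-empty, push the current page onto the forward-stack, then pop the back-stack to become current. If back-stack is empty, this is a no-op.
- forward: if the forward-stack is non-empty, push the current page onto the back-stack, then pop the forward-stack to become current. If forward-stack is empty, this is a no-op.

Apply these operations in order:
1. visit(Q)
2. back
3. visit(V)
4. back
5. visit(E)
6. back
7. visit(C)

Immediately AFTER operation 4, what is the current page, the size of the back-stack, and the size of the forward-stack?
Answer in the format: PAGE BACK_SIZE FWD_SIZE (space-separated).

After 1 (visit(Q)): cur=Q back=1 fwd=0
After 2 (back): cur=HOME back=0 fwd=1
After 3 (visit(V)): cur=V back=1 fwd=0
After 4 (back): cur=HOME back=0 fwd=1

HOME 0 1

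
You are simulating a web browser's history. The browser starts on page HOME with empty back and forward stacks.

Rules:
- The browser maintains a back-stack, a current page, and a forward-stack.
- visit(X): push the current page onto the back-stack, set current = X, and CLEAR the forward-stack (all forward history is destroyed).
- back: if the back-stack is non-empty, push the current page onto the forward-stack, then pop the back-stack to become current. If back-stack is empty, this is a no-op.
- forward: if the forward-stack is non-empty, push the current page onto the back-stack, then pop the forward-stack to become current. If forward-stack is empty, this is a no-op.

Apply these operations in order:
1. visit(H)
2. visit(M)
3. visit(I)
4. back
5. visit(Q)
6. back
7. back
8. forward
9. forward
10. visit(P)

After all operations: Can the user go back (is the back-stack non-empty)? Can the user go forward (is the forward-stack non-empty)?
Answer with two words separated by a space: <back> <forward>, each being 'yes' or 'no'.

After 1 (visit(H)): cur=H back=1 fwd=0
After 2 (visit(M)): cur=M back=2 fwd=0
After 3 (visit(I)): cur=I back=3 fwd=0
After 4 (back): cur=M back=2 fwd=1
After 5 (visit(Q)): cur=Q back=3 fwd=0
After 6 (back): cur=M back=2 fwd=1
After 7 (back): cur=H back=1 fwd=2
After 8 (forward): cur=M back=2 fwd=1
After 9 (forward): cur=Q back=3 fwd=0
After 10 (visit(P)): cur=P back=4 fwd=0

Answer: yes no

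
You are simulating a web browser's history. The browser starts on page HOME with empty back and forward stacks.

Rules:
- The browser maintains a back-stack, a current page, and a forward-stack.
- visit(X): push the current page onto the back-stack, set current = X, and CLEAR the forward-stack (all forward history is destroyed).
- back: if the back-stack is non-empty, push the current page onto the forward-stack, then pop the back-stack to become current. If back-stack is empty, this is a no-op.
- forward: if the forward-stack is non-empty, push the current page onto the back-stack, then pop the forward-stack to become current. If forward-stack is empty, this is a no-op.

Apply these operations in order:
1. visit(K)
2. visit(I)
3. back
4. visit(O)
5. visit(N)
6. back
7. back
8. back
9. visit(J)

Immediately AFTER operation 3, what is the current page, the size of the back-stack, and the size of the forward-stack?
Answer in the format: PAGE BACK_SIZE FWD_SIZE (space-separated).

After 1 (visit(K)): cur=K back=1 fwd=0
After 2 (visit(I)): cur=I back=2 fwd=0
After 3 (back): cur=K back=1 fwd=1

K 1 1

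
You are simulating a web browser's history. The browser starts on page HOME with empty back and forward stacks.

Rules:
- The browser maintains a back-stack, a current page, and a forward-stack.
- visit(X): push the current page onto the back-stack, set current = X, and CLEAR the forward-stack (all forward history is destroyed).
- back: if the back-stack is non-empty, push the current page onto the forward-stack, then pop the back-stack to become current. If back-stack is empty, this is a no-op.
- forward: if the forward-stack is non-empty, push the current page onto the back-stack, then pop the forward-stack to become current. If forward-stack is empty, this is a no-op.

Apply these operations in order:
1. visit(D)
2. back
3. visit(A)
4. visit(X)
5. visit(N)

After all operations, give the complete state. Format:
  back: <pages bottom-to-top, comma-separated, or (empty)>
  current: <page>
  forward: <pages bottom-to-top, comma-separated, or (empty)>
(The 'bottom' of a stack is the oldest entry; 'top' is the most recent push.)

Answer: back: HOME,A,X
current: N
forward: (empty)

Derivation:
After 1 (visit(D)): cur=D back=1 fwd=0
After 2 (back): cur=HOME back=0 fwd=1
After 3 (visit(A)): cur=A back=1 fwd=0
After 4 (visit(X)): cur=X back=2 fwd=0
After 5 (visit(N)): cur=N back=3 fwd=0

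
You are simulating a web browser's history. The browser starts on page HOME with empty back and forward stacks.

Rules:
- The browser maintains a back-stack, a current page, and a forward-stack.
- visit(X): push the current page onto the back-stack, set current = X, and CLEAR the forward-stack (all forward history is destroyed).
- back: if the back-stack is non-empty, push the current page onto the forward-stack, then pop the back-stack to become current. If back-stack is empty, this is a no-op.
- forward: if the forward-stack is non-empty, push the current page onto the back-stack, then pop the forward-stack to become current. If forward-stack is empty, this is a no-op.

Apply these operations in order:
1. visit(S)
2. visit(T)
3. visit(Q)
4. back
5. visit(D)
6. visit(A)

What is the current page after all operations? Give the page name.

Answer: A

Derivation:
After 1 (visit(S)): cur=S back=1 fwd=0
After 2 (visit(T)): cur=T back=2 fwd=0
After 3 (visit(Q)): cur=Q back=3 fwd=0
After 4 (back): cur=T back=2 fwd=1
After 5 (visit(D)): cur=D back=3 fwd=0
After 6 (visit(A)): cur=A back=4 fwd=0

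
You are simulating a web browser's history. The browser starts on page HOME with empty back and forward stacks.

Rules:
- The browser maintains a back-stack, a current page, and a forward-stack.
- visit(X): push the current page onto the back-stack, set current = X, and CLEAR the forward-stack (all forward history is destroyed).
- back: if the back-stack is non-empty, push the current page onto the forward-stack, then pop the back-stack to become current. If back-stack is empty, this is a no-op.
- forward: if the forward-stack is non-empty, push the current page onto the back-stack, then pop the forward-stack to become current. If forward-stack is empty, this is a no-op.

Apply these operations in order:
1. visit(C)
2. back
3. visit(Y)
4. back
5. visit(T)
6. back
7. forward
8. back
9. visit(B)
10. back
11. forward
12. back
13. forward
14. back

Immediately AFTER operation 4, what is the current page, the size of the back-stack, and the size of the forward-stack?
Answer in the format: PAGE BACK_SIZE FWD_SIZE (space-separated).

After 1 (visit(C)): cur=C back=1 fwd=0
After 2 (back): cur=HOME back=0 fwd=1
After 3 (visit(Y)): cur=Y back=1 fwd=0
After 4 (back): cur=HOME back=0 fwd=1

HOME 0 1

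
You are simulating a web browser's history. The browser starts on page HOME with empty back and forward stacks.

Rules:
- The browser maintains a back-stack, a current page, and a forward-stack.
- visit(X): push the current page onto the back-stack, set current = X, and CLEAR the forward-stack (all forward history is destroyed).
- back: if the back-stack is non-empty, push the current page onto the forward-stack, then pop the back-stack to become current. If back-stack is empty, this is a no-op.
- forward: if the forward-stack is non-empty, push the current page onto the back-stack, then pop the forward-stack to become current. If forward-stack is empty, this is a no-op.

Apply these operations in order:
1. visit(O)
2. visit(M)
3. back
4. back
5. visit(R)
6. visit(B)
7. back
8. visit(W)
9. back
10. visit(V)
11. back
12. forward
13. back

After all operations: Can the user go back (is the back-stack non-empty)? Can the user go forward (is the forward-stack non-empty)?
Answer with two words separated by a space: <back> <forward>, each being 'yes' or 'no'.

After 1 (visit(O)): cur=O back=1 fwd=0
After 2 (visit(M)): cur=M back=2 fwd=0
After 3 (back): cur=O back=1 fwd=1
After 4 (back): cur=HOME back=0 fwd=2
After 5 (visit(R)): cur=R back=1 fwd=0
After 6 (visit(B)): cur=B back=2 fwd=0
After 7 (back): cur=R back=1 fwd=1
After 8 (visit(W)): cur=W back=2 fwd=0
After 9 (back): cur=R back=1 fwd=1
After 10 (visit(V)): cur=V back=2 fwd=0
After 11 (back): cur=R back=1 fwd=1
After 12 (forward): cur=V back=2 fwd=0
After 13 (back): cur=R back=1 fwd=1

Answer: yes yes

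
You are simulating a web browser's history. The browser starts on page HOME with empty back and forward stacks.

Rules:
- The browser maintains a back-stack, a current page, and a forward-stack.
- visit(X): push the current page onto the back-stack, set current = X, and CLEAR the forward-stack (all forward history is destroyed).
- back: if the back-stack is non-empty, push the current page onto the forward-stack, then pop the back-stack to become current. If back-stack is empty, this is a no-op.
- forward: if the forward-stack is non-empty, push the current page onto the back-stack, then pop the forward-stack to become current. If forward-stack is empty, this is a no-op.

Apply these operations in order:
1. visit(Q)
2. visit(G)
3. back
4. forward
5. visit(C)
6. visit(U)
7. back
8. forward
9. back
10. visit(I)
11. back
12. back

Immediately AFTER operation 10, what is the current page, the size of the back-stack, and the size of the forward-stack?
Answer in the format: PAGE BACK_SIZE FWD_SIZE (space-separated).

After 1 (visit(Q)): cur=Q back=1 fwd=0
After 2 (visit(G)): cur=G back=2 fwd=0
After 3 (back): cur=Q back=1 fwd=1
After 4 (forward): cur=G back=2 fwd=0
After 5 (visit(C)): cur=C back=3 fwd=0
After 6 (visit(U)): cur=U back=4 fwd=0
After 7 (back): cur=C back=3 fwd=1
After 8 (forward): cur=U back=4 fwd=0
After 9 (back): cur=C back=3 fwd=1
After 10 (visit(I)): cur=I back=4 fwd=0

I 4 0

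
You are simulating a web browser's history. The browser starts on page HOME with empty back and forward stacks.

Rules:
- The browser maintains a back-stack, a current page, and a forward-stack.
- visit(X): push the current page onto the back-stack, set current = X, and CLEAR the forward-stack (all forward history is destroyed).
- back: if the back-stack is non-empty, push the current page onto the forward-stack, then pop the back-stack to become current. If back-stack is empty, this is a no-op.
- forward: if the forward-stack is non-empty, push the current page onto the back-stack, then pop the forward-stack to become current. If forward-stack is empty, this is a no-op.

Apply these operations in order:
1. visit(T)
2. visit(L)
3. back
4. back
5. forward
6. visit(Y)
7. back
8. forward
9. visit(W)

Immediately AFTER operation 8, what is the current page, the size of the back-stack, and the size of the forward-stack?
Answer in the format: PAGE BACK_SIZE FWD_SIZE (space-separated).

After 1 (visit(T)): cur=T back=1 fwd=0
After 2 (visit(L)): cur=L back=2 fwd=0
After 3 (back): cur=T back=1 fwd=1
After 4 (back): cur=HOME back=0 fwd=2
After 5 (forward): cur=T back=1 fwd=1
After 6 (visit(Y)): cur=Y back=2 fwd=0
After 7 (back): cur=T back=1 fwd=1
After 8 (forward): cur=Y back=2 fwd=0

Y 2 0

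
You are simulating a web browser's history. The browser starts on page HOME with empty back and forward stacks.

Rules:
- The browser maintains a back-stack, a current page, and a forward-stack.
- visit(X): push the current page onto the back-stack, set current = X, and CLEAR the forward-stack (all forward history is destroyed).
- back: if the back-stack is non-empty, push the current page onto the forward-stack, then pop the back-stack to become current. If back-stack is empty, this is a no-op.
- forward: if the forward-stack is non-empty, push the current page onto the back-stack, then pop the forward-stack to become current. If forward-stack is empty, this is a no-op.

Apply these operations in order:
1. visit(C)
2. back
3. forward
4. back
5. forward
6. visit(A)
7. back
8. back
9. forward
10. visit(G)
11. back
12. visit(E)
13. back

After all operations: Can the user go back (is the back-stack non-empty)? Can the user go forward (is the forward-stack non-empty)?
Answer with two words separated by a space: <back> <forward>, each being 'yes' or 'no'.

Answer: yes yes

Derivation:
After 1 (visit(C)): cur=C back=1 fwd=0
After 2 (back): cur=HOME back=0 fwd=1
After 3 (forward): cur=C back=1 fwd=0
After 4 (back): cur=HOME back=0 fwd=1
After 5 (forward): cur=C back=1 fwd=0
After 6 (visit(A)): cur=A back=2 fwd=0
After 7 (back): cur=C back=1 fwd=1
After 8 (back): cur=HOME back=0 fwd=2
After 9 (forward): cur=C back=1 fwd=1
After 10 (visit(G)): cur=G back=2 fwd=0
After 11 (back): cur=C back=1 fwd=1
After 12 (visit(E)): cur=E back=2 fwd=0
After 13 (back): cur=C back=1 fwd=1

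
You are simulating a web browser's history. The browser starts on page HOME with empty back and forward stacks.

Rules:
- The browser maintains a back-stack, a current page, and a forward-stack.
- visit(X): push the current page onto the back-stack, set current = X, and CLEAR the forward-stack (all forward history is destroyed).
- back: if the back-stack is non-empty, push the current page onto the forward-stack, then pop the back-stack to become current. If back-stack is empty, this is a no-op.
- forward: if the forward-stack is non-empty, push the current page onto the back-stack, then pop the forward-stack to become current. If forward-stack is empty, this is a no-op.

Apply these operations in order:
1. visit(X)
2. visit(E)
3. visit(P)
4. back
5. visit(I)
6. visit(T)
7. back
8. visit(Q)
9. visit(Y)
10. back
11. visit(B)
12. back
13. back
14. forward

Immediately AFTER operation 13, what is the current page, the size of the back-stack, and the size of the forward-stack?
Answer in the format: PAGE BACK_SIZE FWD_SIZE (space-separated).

After 1 (visit(X)): cur=X back=1 fwd=0
After 2 (visit(E)): cur=E back=2 fwd=0
After 3 (visit(P)): cur=P back=3 fwd=0
After 4 (back): cur=E back=2 fwd=1
After 5 (visit(I)): cur=I back=3 fwd=0
After 6 (visit(T)): cur=T back=4 fwd=0
After 7 (back): cur=I back=3 fwd=1
After 8 (visit(Q)): cur=Q back=4 fwd=0
After 9 (visit(Y)): cur=Y back=5 fwd=0
After 10 (back): cur=Q back=4 fwd=1
After 11 (visit(B)): cur=B back=5 fwd=0
After 12 (back): cur=Q back=4 fwd=1
After 13 (back): cur=I back=3 fwd=2

I 3 2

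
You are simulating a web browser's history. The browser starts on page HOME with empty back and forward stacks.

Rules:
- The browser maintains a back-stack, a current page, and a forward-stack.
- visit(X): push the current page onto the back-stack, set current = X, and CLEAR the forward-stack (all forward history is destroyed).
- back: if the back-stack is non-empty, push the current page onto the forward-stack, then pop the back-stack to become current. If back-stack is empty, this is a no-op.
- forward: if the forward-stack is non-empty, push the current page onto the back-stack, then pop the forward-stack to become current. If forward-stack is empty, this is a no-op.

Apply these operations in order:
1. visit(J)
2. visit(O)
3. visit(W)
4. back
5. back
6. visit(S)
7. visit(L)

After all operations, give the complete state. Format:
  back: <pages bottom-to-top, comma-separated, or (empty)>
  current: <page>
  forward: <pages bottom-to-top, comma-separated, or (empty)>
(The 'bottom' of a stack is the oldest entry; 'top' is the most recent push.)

Answer: back: HOME,J,S
current: L
forward: (empty)

Derivation:
After 1 (visit(J)): cur=J back=1 fwd=0
After 2 (visit(O)): cur=O back=2 fwd=0
After 3 (visit(W)): cur=W back=3 fwd=0
After 4 (back): cur=O back=2 fwd=1
After 5 (back): cur=J back=1 fwd=2
After 6 (visit(S)): cur=S back=2 fwd=0
After 7 (visit(L)): cur=L back=3 fwd=0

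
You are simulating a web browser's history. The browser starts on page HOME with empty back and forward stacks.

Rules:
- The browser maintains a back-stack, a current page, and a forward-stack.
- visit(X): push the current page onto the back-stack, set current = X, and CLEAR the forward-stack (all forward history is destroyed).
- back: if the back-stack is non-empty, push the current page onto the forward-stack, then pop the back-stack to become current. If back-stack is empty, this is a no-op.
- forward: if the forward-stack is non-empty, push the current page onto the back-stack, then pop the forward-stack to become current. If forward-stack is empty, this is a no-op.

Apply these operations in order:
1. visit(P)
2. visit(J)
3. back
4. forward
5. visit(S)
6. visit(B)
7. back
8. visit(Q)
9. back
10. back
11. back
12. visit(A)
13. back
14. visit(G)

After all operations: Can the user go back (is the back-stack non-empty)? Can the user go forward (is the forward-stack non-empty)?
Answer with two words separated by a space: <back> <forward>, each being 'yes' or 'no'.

Answer: yes no

Derivation:
After 1 (visit(P)): cur=P back=1 fwd=0
After 2 (visit(J)): cur=J back=2 fwd=0
After 3 (back): cur=P back=1 fwd=1
After 4 (forward): cur=J back=2 fwd=0
After 5 (visit(S)): cur=S back=3 fwd=0
After 6 (visit(B)): cur=B back=4 fwd=0
After 7 (back): cur=S back=3 fwd=1
After 8 (visit(Q)): cur=Q back=4 fwd=0
After 9 (back): cur=S back=3 fwd=1
After 10 (back): cur=J back=2 fwd=2
After 11 (back): cur=P back=1 fwd=3
After 12 (visit(A)): cur=A back=2 fwd=0
After 13 (back): cur=P back=1 fwd=1
After 14 (visit(G)): cur=G back=2 fwd=0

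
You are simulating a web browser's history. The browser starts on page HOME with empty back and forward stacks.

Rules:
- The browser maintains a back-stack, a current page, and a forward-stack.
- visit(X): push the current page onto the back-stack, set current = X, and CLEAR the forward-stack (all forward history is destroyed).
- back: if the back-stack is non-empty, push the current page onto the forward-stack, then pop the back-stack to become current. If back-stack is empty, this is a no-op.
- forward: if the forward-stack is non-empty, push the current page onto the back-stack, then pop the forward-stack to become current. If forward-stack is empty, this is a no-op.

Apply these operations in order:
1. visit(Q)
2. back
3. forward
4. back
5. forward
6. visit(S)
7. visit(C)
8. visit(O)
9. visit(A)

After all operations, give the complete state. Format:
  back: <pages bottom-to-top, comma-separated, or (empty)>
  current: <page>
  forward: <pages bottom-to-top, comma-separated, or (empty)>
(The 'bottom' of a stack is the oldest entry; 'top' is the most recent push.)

After 1 (visit(Q)): cur=Q back=1 fwd=0
After 2 (back): cur=HOME back=0 fwd=1
After 3 (forward): cur=Q back=1 fwd=0
After 4 (back): cur=HOME back=0 fwd=1
After 5 (forward): cur=Q back=1 fwd=0
After 6 (visit(S)): cur=S back=2 fwd=0
After 7 (visit(C)): cur=C back=3 fwd=0
After 8 (visit(O)): cur=O back=4 fwd=0
After 9 (visit(A)): cur=A back=5 fwd=0

Answer: back: HOME,Q,S,C,O
current: A
forward: (empty)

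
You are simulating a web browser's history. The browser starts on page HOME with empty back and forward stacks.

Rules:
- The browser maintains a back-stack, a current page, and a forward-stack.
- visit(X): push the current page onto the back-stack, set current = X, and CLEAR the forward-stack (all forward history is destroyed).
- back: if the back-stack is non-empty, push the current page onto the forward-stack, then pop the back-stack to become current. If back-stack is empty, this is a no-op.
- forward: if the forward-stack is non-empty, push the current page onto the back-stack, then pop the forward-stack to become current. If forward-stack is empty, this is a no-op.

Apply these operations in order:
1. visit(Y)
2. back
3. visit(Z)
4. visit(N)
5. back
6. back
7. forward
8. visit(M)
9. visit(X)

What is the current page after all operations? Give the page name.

Answer: X

Derivation:
After 1 (visit(Y)): cur=Y back=1 fwd=0
After 2 (back): cur=HOME back=0 fwd=1
After 3 (visit(Z)): cur=Z back=1 fwd=0
After 4 (visit(N)): cur=N back=2 fwd=0
After 5 (back): cur=Z back=1 fwd=1
After 6 (back): cur=HOME back=0 fwd=2
After 7 (forward): cur=Z back=1 fwd=1
After 8 (visit(M)): cur=M back=2 fwd=0
After 9 (visit(X)): cur=X back=3 fwd=0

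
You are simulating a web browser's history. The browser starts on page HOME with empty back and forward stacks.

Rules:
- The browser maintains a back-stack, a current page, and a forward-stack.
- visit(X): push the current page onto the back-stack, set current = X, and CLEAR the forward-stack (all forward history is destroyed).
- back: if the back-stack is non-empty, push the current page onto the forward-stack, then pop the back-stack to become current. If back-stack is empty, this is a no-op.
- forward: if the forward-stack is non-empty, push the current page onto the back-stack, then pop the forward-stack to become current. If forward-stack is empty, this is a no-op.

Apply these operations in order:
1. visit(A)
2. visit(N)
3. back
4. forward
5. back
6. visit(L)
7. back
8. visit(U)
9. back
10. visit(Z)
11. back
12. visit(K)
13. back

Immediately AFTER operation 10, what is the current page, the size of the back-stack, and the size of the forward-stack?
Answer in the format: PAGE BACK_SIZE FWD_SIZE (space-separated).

After 1 (visit(A)): cur=A back=1 fwd=0
After 2 (visit(N)): cur=N back=2 fwd=0
After 3 (back): cur=A back=1 fwd=1
After 4 (forward): cur=N back=2 fwd=0
After 5 (back): cur=A back=1 fwd=1
After 6 (visit(L)): cur=L back=2 fwd=0
After 7 (back): cur=A back=1 fwd=1
After 8 (visit(U)): cur=U back=2 fwd=0
After 9 (back): cur=A back=1 fwd=1
After 10 (visit(Z)): cur=Z back=2 fwd=0

Z 2 0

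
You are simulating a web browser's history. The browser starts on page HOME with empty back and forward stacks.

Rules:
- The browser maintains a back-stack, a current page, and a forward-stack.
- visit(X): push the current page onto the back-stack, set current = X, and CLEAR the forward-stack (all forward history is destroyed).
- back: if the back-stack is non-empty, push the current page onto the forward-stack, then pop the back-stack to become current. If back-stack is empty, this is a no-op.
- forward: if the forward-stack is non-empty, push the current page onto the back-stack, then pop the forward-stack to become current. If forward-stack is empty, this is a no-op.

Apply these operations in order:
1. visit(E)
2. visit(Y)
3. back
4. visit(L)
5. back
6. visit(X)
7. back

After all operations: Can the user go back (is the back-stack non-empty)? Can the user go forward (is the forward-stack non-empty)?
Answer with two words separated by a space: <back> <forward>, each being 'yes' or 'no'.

Answer: yes yes

Derivation:
After 1 (visit(E)): cur=E back=1 fwd=0
After 2 (visit(Y)): cur=Y back=2 fwd=0
After 3 (back): cur=E back=1 fwd=1
After 4 (visit(L)): cur=L back=2 fwd=0
After 5 (back): cur=E back=1 fwd=1
After 6 (visit(X)): cur=X back=2 fwd=0
After 7 (back): cur=E back=1 fwd=1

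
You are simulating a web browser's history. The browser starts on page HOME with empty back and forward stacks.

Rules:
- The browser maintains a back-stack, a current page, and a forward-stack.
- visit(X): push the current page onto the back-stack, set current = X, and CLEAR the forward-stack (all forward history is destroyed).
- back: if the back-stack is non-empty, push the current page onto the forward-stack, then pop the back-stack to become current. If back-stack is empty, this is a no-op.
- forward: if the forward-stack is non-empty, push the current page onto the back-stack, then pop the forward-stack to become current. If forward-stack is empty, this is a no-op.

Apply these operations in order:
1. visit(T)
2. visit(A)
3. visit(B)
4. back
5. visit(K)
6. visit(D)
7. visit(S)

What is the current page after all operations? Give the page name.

After 1 (visit(T)): cur=T back=1 fwd=0
After 2 (visit(A)): cur=A back=2 fwd=0
After 3 (visit(B)): cur=B back=3 fwd=0
After 4 (back): cur=A back=2 fwd=1
After 5 (visit(K)): cur=K back=3 fwd=0
After 6 (visit(D)): cur=D back=4 fwd=0
After 7 (visit(S)): cur=S back=5 fwd=0

Answer: S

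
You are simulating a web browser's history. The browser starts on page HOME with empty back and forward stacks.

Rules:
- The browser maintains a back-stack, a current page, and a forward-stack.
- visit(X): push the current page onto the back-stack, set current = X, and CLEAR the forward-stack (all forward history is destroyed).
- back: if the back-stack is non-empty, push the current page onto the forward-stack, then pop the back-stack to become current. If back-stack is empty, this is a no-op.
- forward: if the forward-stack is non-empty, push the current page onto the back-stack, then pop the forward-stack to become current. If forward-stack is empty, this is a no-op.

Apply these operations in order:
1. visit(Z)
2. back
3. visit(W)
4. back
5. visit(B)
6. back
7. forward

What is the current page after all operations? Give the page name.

Answer: B

Derivation:
After 1 (visit(Z)): cur=Z back=1 fwd=0
After 2 (back): cur=HOME back=0 fwd=1
After 3 (visit(W)): cur=W back=1 fwd=0
After 4 (back): cur=HOME back=0 fwd=1
After 5 (visit(B)): cur=B back=1 fwd=0
After 6 (back): cur=HOME back=0 fwd=1
After 7 (forward): cur=B back=1 fwd=0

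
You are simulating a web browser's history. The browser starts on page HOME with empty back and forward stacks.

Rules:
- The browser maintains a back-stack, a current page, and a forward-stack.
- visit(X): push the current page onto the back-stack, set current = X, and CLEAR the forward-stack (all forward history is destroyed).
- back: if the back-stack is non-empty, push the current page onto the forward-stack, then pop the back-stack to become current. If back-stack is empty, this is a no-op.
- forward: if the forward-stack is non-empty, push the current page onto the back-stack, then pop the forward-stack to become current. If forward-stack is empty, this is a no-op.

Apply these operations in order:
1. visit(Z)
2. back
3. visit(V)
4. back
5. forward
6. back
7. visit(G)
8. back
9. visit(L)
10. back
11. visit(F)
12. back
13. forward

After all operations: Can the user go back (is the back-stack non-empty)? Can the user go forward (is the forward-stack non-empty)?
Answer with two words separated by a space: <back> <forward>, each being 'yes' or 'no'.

After 1 (visit(Z)): cur=Z back=1 fwd=0
After 2 (back): cur=HOME back=0 fwd=1
After 3 (visit(V)): cur=V back=1 fwd=0
After 4 (back): cur=HOME back=0 fwd=1
After 5 (forward): cur=V back=1 fwd=0
After 6 (back): cur=HOME back=0 fwd=1
After 7 (visit(G)): cur=G back=1 fwd=0
After 8 (back): cur=HOME back=0 fwd=1
After 9 (visit(L)): cur=L back=1 fwd=0
After 10 (back): cur=HOME back=0 fwd=1
After 11 (visit(F)): cur=F back=1 fwd=0
After 12 (back): cur=HOME back=0 fwd=1
After 13 (forward): cur=F back=1 fwd=0

Answer: yes no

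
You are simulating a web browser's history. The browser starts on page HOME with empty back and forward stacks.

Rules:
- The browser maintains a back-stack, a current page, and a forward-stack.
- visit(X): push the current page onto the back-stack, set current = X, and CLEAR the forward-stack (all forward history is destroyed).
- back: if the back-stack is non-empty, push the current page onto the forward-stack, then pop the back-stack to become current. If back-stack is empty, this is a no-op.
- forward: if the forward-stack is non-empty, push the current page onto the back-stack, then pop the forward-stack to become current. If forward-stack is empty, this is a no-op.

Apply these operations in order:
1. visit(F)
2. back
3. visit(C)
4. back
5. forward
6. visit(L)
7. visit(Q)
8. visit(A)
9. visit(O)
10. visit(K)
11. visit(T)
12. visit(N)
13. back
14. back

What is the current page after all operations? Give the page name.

After 1 (visit(F)): cur=F back=1 fwd=0
After 2 (back): cur=HOME back=0 fwd=1
After 3 (visit(C)): cur=C back=1 fwd=0
After 4 (back): cur=HOME back=0 fwd=1
After 5 (forward): cur=C back=1 fwd=0
After 6 (visit(L)): cur=L back=2 fwd=0
After 7 (visit(Q)): cur=Q back=3 fwd=0
After 8 (visit(A)): cur=A back=4 fwd=0
After 9 (visit(O)): cur=O back=5 fwd=0
After 10 (visit(K)): cur=K back=6 fwd=0
After 11 (visit(T)): cur=T back=7 fwd=0
After 12 (visit(N)): cur=N back=8 fwd=0
After 13 (back): cur=T back=7 fwd=1
After 14 (back): cur=K back=6 fwd=2

Answer: K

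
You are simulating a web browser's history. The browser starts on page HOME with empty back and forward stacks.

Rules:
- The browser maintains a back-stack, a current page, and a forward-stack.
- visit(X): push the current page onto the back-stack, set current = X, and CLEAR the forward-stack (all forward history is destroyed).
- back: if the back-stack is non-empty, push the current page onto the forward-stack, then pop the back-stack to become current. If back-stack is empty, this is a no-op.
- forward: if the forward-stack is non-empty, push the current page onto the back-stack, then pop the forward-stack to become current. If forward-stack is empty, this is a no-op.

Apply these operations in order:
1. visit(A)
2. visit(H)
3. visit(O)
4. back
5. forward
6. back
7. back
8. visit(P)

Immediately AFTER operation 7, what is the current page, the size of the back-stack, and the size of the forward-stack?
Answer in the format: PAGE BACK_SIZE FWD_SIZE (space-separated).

After 1 (visit(A)): cur=A back=1 fwd=0
After 2 (visit(H)): cur=H back=2 fwd=0
After 3 (visit(O)): cur=O back=3 fwd=0
After 4 (back): cur=H back=2 fwd=1
After 5 (forward): cur=O back=3 fwd=0
After 6 (back): cur=H back=2 fwd=1
After 7 (back): cur=A back=1 fwd=2

A 1 2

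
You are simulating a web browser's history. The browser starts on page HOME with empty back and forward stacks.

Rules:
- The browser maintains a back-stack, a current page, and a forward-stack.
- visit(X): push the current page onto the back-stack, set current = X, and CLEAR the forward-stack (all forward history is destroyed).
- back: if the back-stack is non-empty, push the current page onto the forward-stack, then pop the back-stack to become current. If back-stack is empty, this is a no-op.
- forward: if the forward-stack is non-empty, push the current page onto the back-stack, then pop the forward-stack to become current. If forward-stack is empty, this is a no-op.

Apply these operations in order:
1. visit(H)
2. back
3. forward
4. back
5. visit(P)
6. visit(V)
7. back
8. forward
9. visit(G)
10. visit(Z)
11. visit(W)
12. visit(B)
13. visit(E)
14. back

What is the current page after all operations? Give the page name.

Answer: B

Derivation:
After 1 (visit(H)): cur=H back=1 fwd=0
After 2 (back): cur=HOME back=0 fwd=1
After 3 (forward): cur=H back=1 fwd=0
After 4 (back): cur=HOME back=0 fwd=1
After 5 (visit(P)): cur=P back=1 fwd=0
After 6 (visit(V)): cur=V back=2 fwd=0
After 7 (back): cur=P back=1 fwd=1
After 8 (forward): cur=V back=2 fwd=0
After 9 (visit(G)): cur=G back=3 fwd=0
After 10 (visit(Z)): cur=Z back=4 fwd=0
After 11 (visit(W)): cur=W back=5 fwd=0
After 12 (visit(B)): cur=B back=6 fwd=0
After 13 (visit(E)): cur=E back=7 fwd=0
After 14 (back): cur=B back=6 fwd=1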